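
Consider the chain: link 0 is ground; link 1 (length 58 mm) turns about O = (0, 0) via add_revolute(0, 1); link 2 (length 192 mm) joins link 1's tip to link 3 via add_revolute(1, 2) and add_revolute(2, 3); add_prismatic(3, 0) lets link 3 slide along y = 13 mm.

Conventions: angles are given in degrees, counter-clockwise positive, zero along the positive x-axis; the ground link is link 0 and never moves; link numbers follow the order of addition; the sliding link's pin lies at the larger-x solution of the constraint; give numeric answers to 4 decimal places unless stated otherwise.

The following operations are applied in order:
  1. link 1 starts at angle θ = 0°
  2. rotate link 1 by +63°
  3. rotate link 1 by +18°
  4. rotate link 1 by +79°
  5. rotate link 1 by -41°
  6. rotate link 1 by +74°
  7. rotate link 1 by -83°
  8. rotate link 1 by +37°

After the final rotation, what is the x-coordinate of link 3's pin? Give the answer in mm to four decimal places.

geometry: r = 58 mm, L = 192 mm, e = 13 mm; θ starts at 0°
rotate link 1 by +63°: θ ← 0° +63° = 63°
rotate link 1 by +18°: θ ← 63° +18° = 81°
rotate link 1 by +79°: θ ← 81° +79° = 160°
rotate link 1 by -41°: θ ← 160° -41° = 119°
rotate link 1 by +74°: θ ← 119° +74° = 193°
rotate link 1 by -83°: θ ← 193° -83° = 110°
rotate link 1 by +37°: θ ← 110° +37° = 147°
crank pin P = (r cos θ, r sin θ) = (-48.642893, 31.589064)
h = r sin θ − e = 31.589064 − 13 = 18.589064
x = r cos θ + √(L² − h²) = -48.642893 + 191.098003 = 142.455110

142.4551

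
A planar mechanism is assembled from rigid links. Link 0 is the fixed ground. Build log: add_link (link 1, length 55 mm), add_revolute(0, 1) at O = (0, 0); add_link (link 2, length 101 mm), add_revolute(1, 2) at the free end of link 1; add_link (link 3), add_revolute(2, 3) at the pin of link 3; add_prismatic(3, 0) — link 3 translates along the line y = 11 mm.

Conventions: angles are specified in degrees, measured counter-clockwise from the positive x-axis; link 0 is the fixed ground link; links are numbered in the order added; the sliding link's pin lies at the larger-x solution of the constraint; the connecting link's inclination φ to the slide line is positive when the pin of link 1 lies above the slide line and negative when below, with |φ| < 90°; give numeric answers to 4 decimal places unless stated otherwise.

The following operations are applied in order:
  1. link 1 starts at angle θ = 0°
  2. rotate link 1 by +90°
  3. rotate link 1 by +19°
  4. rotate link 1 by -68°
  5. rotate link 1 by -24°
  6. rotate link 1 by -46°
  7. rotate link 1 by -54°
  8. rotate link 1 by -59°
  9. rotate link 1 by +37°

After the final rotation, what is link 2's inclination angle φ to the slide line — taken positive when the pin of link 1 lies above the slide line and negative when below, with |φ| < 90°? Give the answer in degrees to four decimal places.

geometry: r = 55 mm, L = 101 mm, e = 11 mm; θ starts at 0°
rotate link 1 by +90°: θ ← 0° +90° = 90°
rotate link 1 by +19°: θ ← 90° +19° = 109°
rotate link 1 by -68°: θ ← 109° -68° = 41°
rotate link 1 by -24°: θ ← 41° -24° = 17°
rotate link 1 by -46°: θ ← 17° -46° = -29°
rotate link 1 by -54°: θ ← -29° -54° = -83°
rotate link 1 by -59°: θ ← -83° -59° = -142°
rotate link 1 by +37°: θ ← -142° +37° = -105°
h = r sin θ − e = -53.125920 − 11 = -64.125920
sin φ = h / L = -64.125920 / 101 = -0.63491010
φ = arcsin(-0.63491010) = -39.413317°

-39.4133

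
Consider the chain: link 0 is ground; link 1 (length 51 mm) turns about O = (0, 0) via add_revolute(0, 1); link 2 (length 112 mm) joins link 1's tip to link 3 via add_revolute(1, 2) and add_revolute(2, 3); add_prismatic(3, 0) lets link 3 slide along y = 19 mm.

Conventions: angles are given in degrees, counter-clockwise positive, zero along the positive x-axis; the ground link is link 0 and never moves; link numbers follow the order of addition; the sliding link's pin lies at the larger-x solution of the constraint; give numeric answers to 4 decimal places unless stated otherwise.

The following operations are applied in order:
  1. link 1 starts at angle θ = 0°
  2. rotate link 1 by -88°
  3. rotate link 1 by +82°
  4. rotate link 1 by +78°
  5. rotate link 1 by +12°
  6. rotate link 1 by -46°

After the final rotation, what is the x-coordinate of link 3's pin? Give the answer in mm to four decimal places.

geometry: r = 51 mm, L = 112 mm, e = 19 mm; θ starts at 0°
rotate link 1 by -88°: θ ← 0° -88° = -88°
rotate link 1 by +82°: θ ← -88° +82° = -6°
rotate link 1 by +78°: θ ← -6° +78° = 72°
rotate link 1 by +12°: θ ← 72° +12° = 84°
rotate link 1 by -46°: θ ← 84° -46° = 38°
crank pin P = (r cos θ, r sin θ) = (40.188548, 31.398735)
h = r sin θ − e = 31.398735 − 19 = 12.398735
x = r cos θ + √(L² − h²) = 40.188548 + 111.311596 = 151.500144

151.5001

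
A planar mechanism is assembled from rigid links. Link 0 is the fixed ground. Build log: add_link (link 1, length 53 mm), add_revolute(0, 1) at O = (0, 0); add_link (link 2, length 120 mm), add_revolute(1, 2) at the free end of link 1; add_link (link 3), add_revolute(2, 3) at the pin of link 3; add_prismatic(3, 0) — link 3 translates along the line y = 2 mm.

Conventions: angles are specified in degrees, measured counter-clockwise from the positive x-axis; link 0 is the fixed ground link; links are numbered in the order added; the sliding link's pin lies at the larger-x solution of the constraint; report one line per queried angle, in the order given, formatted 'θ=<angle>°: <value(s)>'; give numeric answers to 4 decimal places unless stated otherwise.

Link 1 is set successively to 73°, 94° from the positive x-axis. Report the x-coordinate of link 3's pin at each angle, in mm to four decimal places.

geometry: r = 53 mm, L = 120 mm, e = 2 mm
θ=73°: crank pin P = (r cos θ, r sin θ) = (15.495700, 50.684152)
θ=73°: h = r sin θ − e = 50.684152 − 2 = 48.684152
θ=73°: x = r cos θ + √(L² − h²) = 15.495700 + 109.680688 = 125.176388
θ=94°: crank pin P = (r cos θ, r sin θ) = (-3.697093, 52.870895)
θ=94°: h = r sin θ − e = 52.870895 − 2 = 50.870895
θ=94°: x = r cos θ + √(L² − h²) = -3.697093 + 108.683725 = 104.986632

θ=73°: 125.1764
θ=94°: 104.9866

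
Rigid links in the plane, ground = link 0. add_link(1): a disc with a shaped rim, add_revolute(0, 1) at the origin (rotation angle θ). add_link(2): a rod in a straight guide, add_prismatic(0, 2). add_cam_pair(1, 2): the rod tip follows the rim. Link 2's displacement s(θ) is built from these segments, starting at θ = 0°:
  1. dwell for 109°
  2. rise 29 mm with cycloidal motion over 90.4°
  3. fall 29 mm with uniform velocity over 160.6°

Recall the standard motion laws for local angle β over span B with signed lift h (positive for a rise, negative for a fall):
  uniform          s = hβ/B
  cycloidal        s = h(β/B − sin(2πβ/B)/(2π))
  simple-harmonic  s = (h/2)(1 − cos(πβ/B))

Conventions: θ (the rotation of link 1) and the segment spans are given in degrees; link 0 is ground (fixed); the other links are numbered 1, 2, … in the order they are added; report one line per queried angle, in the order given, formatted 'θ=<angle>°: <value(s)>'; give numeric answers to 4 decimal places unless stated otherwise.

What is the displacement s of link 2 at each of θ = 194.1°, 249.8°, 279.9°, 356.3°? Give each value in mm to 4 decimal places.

segment 1 (0° to 109°, dwell): s unchanged at 0.0000
θ = 194.1° falls in segment 2 (109° to 199.4°, cycloidal, h = 29): β = 194.1 − 109 = 85.1°, B = 90.4°; Δs = 29·(0.9414 − sin(2π·0.9414)/(2π)) = 28.9618; s = 0.0000 + 28.9618 = 28.9618
segment 2 (109° to 199.4°, cycloidal, h = 29) is passed completely: s = 0.0000 + (29) = 29.0000
θ = 249.8° falls in segment 3 (199.4° to 360°, uniform, h = -29): β = 249.8 − 199.4 = 50.4°, B = 160.6°; Δs = -29·50.4/160.6 = -9.1009; s = 29.0000 − 9.1009 = 19.8991
θ = 279.9° falls in segment 3 (199.4° to 360°, uniform, h = -29): β = 279.9 − 199.4 = 80.5°, B = 160.6°; Δs = -29·80.5/160.6 = -14.5361; s = 29.0000 − 14.5361 = 14.4639
θ = 356.3° falls in segment 3 (199.4° to 360°, uniform, h = -29): β = 356.3 − 199.4 = 156.9°, B = 160.6°; Δs = -29·156.9/160.6 = -28.3319; s = 29.0000 − 28.3319 = 0.6681

θ=194.1°: 28.9618
θ=249.8°: 19.8991
θ=279.9°: 14.4639
θ=356.3°: 0.6681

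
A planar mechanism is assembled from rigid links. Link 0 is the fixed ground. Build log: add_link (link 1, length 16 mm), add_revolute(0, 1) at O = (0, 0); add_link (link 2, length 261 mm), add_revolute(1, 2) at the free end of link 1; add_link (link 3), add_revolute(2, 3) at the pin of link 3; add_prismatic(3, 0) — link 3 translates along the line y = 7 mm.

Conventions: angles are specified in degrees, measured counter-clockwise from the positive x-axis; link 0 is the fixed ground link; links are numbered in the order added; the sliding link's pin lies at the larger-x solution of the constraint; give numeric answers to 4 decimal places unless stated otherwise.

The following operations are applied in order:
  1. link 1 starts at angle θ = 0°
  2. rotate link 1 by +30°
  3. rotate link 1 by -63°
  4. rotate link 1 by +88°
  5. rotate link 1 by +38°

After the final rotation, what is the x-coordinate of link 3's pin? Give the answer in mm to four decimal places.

geometry: r = 16 mm, L = 261 mm, e = 7 mm; θ starts at 0°
rotate link 1 by +30°: θ ← 0° +30° = 30°
rotate link 1 by -63°: θ ← 30° -63° = -33°
rotate link 1 by +88°: θ ← -33° +88° = 55°
rotate link 1 by +38°: θ ← 55° +38° = 93°
crank pin P = (r cos θ, r sin θ) = (-0.837375, 15.978073)
h = r sin θ − e = 15.978073 − 7 = 8.978073
x = r cos θ + √(L² − h²) = -0.837375 + 260.845537 = 260.008162

260.0082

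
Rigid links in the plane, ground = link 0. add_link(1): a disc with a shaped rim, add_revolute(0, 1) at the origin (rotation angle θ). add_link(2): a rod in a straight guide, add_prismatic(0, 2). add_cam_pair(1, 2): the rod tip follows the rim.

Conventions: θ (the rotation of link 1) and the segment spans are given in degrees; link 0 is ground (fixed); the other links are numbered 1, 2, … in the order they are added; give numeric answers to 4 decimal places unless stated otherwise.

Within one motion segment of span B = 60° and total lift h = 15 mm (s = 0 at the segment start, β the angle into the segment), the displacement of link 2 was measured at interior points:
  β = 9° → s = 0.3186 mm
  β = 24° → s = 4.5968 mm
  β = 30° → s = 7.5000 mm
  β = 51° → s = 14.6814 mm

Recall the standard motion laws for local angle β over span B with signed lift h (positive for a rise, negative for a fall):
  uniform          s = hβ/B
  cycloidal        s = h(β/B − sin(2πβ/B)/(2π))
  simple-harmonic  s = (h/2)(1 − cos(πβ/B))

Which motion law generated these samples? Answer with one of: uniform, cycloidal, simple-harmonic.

candidates at β/B = r: uniform s = h·r (linear in β); cycloidal s = h·(r − sin(2πr)/(2π)); simple-harmonic s = (h/2)(1 − cos(πr))
β=9°: printed 0.3186 | uniform 2.2500, cycloidal 0.3186, simple-harmonic 0.8175
β=24°: printed 4.5968 | uniform 6.0000, cycloidal 4.5968, simple-harmonic 5.1824
β=30°: printed 7.5000 | uniform 7.5000, cycloidal 7.5000, simple-harmonic 7.5000
β=51°: printed 14.6814 | uniform 12.7500, cycloidal 14.6814, simple-harmonic 14.1825
only one law matches every sample → cycloidal

cycloidal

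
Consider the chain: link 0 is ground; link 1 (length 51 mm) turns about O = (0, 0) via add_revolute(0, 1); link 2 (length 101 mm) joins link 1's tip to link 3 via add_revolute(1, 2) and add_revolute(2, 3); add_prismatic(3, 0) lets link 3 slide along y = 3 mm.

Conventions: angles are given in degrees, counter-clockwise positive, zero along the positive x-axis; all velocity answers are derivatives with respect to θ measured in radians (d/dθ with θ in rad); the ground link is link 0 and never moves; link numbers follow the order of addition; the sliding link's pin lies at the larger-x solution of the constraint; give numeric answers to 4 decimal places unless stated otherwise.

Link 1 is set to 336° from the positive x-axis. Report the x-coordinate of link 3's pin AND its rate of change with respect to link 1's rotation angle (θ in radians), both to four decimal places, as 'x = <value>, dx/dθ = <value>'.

geometry: r = 51 mm, L = 101 mm, e = 3 mm
crank pin P = (r cos θ, r sin θ) = (46.590818, -20.743569)
h = r sin θ − e = -20.743569 − 3 = -23.743569
x = r cos θ + √(L² − h²) = 46.590818 + 98.169460 = 144.760279
dx/dθ = −r sin θ − h·r cos θ/√(L² − h²) (θ in radians; h = -23.743569) = 32.012168

x = 144.7603, dx/dθ = 32.0122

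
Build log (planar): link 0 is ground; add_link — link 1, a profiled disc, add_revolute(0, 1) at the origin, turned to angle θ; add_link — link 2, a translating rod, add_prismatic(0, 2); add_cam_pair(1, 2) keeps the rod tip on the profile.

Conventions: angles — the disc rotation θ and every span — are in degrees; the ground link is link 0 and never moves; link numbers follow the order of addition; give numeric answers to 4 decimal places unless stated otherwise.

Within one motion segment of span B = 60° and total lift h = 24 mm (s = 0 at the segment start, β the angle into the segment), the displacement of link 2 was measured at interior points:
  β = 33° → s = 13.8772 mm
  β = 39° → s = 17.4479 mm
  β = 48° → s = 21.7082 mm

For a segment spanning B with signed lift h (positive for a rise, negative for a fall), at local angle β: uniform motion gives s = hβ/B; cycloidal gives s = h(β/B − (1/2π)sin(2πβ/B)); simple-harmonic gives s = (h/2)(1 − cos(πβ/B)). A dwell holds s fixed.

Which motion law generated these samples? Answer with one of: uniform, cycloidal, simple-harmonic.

candidates at β/B = r: uniform s = h·r (linear in β); cycloidal s = h·(r − sin(2πr)/(2π)); simple-harmonic s = (h/2)(1 − cos(πr))
β=33°: printed 13.8772 | uniform 13.2000, cycloidal 14.3804, simple-harmonic 13.8772
β=39°: printed 17.4479 | uniform 15.6000, cycloidal 18.6902, simple-harmonic 17.4479
β=48°: printed 21.7082 | uniform 19.2000, cycloidal 22.8328, simple-harmonic 21.7082
only one law matches every sample → simple-harmonic

simple-harmonic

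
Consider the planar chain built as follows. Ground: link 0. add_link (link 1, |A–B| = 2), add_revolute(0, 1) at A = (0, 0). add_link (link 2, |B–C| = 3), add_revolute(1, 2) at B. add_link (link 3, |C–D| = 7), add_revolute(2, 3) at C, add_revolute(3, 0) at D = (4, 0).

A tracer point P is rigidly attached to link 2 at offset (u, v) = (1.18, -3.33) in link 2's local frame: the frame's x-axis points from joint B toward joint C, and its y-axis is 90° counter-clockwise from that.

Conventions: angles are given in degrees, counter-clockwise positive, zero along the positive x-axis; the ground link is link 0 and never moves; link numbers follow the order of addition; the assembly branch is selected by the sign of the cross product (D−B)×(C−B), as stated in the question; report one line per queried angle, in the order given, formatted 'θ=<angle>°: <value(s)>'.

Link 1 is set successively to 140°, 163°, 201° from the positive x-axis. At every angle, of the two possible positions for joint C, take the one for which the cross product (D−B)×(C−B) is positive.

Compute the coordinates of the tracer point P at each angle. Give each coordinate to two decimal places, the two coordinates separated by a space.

A=(0,0), D=(4.00,0)
θ=140°: B = A + 2.00·(cos140°, sin140°) = (-1.5321, 1.2856)
θ=140°: |BD| = 5.6795
θ=140°: circle(B,3.00) ∩ circle(D,7.00): a=-0.6817, h=2.9215
θ=140°:   candidates: C₊=(-1.5348,4.2856) cross=16.593; C₋=(-2.8574,-1.4058) cross=-16.593
θ=140°:   branch + wants cross > 0 → take C=(-1.5348,4.2856) (cross=16.593)
θ=140°: ex = (C−B)/|BC| = (-0.0009,1.0000); ey = (-1.0000,-0.0009)
θ=140°: P = B + 1.18·ex + -3.33·ey = (1.7968,2.4686)
θ=163°: B = A + 2.00·(cos163°, sin163°) = (-1.9126, 0.5847)
θ=163°: |BD| = 5.9415
θ=163°: circle(B,3.00) ∩ circle(D,7.00): a=-0.3955, h=2.9738
θ=163°:   candidates: C₊=(-2.0135,3.5830) cross=17.669; C₋=(-2.5988,-2.3357) cross=-17.669
θ=163°:   branch + wants cross > 0 → take C=(-2.0135,3.5830) (cross=17.669)
θ=163°: ex = (C−B)/|BC| = (-0.0336,0.9994); ey = (-0.9994,-0.0336)
θ=163°: P = B + 1.18·ex + -3.33·ey = (1.3758,1.8760)
θ=201°: B = A + 2.00·(cos201°, sin201°) = (-1.8672, -0.7167)
θ=201°: |BD| = 5.9108
θ=201°: circle(B,3.00) ∩ circle(D,7.00): a=-0.4283, h=2.9693
θ=201°:   candidates: C₊=(-2.6523,2.1787) cross=17.551; C₋=(-1.9322,-3.7160) cross=-17.551
θ=201°:   branch + wants cross > 0 → take C=(-2.6523,2.1787) (cross=17.551)
θ=201°: ex = (C−B)/|BC| = (-0.2617,0.9651); ey = (-0.9651,-0.2617)
θ=201°: P = B + 1.18·ex + -3.33·ey = (1.0379,1.2937)

θ=140°: 1.80 2.47
θ=163°: 1.38 1.88
θ=201°: 1.04 1.29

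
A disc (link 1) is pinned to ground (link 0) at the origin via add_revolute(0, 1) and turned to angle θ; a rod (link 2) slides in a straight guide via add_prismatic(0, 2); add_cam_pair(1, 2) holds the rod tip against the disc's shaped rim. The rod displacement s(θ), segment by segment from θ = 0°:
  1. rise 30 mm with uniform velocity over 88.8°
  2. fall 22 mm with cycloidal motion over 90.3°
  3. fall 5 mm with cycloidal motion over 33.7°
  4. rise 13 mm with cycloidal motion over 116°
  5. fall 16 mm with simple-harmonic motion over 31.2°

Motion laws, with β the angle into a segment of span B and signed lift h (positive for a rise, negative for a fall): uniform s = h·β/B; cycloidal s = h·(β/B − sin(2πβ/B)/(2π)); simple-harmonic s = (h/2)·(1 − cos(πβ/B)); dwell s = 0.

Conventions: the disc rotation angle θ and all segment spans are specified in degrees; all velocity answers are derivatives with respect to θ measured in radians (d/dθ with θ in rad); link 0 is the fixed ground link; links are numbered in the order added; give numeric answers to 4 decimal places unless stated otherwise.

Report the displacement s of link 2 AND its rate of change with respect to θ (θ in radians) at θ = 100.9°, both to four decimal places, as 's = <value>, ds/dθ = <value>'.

segment 1 (0° to 88.8°, uniform, h = 30) is passed completely: s = 0.0000 + (30) = 30.0000
θ = 100.9° falls in segment 2 (88.8° to 179.1°, cycloidal, h = -22): β = 100.9 − 88.8 = 12.1°, B = 90.3°; Δs = -22·(0.1340 − sin(2π·0.1340)/(2π)) = -0.3361; s = 30.0000 − 0.3361 = 29.6639
velocity in seg [88.8°–179.1°] (cycloidal), θ in radians: β = 12.1° = 0.2112 rad, B = 90.3° = 1.5760 rad; ds/dθ = (h/B)(1 − cos(2πβ/B)) = ((-22)/1.5760)(1 − cos(2π·0.1340)) = -4.662030 mm/rad

s = 29.6639, ds/dθ = -4.6620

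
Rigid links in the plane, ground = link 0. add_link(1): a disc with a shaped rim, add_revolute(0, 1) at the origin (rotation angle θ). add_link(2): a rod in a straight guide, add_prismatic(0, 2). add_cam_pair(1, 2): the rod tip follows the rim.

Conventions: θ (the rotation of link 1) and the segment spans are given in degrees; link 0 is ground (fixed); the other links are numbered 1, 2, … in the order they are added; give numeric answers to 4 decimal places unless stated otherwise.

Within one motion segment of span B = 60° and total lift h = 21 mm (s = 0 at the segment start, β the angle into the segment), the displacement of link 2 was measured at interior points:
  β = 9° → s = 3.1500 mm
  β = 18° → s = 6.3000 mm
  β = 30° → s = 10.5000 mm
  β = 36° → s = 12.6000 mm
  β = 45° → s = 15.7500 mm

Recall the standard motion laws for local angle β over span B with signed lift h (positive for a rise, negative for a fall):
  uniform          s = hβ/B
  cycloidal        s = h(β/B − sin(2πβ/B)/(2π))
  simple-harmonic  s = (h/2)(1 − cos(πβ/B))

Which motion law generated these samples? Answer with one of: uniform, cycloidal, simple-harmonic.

candidates at β/B = r: uniform s = h·r (linear in β); cycloidal s = h·(r − sin(2πr)/(2π)); simple-harmonic s = (h/2)(1 − cos(πr))
β=9°: printed 3.1500 | uniform 3.1500, cycloidal 0.4461, simple-harmonic 1.1444
β=18°: printed 6.3000 | uniform 6.3000, cycloidal 3.1213, simple-harmonic 4.3283
β=30°: printed 10.5000 | uniform 10.5000, cycloidal 10.5000, simple-harmonic 10.5000
β=36°: printed 12.6000 | uniform 12.6000, cycloidal 14.5645, simple-harmonic 13.7447
β=45°: printed 15.7500 | uniform 15.7500, cycloidal 19.0923, simple-harmonic 17.9246
only one law matches every sample → uniform

uniform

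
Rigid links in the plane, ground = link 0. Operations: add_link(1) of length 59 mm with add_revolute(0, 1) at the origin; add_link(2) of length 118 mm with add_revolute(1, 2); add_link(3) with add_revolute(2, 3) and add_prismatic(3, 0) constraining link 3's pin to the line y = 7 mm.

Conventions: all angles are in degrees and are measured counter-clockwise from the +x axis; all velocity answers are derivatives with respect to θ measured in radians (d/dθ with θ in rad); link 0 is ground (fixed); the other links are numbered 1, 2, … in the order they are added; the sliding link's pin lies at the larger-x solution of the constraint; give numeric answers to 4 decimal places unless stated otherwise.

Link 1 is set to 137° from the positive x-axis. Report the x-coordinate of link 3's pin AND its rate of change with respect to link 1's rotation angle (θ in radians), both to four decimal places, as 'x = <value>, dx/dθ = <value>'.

geometry: r = 59 mm, L = 118 mm, e = 7 mm
crank pin P = (r cos θ, r sin θ) = (-43.149868, 40.237903)
h = r sin θ − e = 40.237903 − 7 = 33.237903
x = r cos θ + √(L² − h²) = -43.149868 + 113.222091 = 70.072222
dx/dθ = −r sin θ − h·r cos θ/√(L² − h²) (θ in radians; h = 33.237903) = -27.570665

x = 70.0722, dx/dθ = -27.5707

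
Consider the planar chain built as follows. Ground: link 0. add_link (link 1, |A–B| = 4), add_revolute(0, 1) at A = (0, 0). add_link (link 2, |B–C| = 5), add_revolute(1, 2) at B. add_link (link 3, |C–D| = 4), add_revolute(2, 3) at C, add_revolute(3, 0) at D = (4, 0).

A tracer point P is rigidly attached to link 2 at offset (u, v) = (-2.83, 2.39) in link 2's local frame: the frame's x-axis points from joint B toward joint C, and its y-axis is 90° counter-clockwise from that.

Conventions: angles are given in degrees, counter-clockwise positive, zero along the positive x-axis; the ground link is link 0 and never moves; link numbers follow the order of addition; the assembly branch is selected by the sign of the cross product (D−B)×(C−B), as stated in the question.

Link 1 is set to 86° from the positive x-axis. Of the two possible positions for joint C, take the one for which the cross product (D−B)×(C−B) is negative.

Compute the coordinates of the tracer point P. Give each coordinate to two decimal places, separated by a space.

A=(0,0), D=(4.00,0)
B = A + 4.00·(cos86°, sin86°) = (0.2790, 3.9903)
|BD| = 5.4560
circle(B,5.00) ∩ circle(D,4.00): a=3.5528, h=3.5182
  candidates: C₊=(5.2751,3.7913) cross=19.195; C₋=(0.1290,-1.0075) cross=-19.195
  branch - wants cross < 0 → take C=(0.1290,-1.0075) (cross=-19.195)
ex = (C−B)/|BC| = (-0.0300,-0.9995); ey = (0.9995,-0.0300)
P = B + -2.83·ex + 2.39·ey = (2.7529,6.7472)

2.75 6.75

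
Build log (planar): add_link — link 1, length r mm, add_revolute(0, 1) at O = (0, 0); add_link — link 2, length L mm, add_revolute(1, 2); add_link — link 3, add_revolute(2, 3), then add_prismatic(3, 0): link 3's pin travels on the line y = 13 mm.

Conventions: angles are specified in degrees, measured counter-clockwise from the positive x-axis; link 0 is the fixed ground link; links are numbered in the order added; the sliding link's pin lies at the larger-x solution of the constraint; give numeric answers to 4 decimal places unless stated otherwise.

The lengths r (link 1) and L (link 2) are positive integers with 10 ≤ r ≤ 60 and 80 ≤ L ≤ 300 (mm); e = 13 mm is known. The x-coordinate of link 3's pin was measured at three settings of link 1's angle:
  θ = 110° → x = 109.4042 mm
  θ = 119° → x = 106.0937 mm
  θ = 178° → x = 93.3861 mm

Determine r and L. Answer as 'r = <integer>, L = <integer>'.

constraint per measurement: (x − r cos θ)² + (r sin θ − e)² = L²
subtracting the θ₁ and θ₂ equations cancels the r² and L² terms:
r = (x₁² − x₂²) / (2[(x₁cos θ₁ + e sin θ₁) − (x₂cos θ₂ + e sin θ₂)]) = 23.9998 → r = 24
L² = (x₁ − r cos θ₁)² + (r sin θ₁ − e)² = 13923.9959 → L = 118.0000 → L = 118
check at θ₃=178°: x = 93.3861 (printed 93.3861) ✓

r = 24, L = 118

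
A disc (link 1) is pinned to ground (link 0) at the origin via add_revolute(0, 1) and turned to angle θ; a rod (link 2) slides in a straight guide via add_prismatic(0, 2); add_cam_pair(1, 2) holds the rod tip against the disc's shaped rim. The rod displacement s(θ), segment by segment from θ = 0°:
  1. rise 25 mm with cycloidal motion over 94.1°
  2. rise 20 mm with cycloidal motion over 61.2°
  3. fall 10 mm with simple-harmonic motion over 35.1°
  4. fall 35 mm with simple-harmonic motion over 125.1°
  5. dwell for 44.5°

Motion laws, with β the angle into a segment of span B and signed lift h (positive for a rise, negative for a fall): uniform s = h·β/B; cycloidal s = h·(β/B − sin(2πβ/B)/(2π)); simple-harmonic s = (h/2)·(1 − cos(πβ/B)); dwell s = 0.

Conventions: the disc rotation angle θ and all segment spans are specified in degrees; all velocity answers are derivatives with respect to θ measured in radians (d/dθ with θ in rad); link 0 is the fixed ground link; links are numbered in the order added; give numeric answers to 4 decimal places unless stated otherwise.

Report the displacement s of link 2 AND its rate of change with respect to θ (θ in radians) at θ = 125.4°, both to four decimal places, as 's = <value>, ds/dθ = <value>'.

segment 1 (0° to 94.1°, cycloidal, h = 25) is passed completely: s = 0.0000 + (25) = 25.0000
θ = 125.4° falls in segment 2 (94.1° to 155.3°, cycloidal, h = 20): β = 125.4 − 94.1 = 31.3°, B = 61.2°; Δs = 20·(0.5114 − sin(2π·0.5114)/(2π)) = 10.4573; s = 25.0000 + 10.4573 = 35.4573
velocity in seg [94.1°–155.3°] (cycloidal), θ in radians: β = 31.3° = 0.5463 rad, B = 61.2° = 1.0681 rad; ds/dθ = (h/B)(1 − cos(2πβ/B)) = (20/1.0681)(1 − cos(2π·0.5114)) = 37.399890 mm/rad

s = 35.4573, ds/dθ = 37.3999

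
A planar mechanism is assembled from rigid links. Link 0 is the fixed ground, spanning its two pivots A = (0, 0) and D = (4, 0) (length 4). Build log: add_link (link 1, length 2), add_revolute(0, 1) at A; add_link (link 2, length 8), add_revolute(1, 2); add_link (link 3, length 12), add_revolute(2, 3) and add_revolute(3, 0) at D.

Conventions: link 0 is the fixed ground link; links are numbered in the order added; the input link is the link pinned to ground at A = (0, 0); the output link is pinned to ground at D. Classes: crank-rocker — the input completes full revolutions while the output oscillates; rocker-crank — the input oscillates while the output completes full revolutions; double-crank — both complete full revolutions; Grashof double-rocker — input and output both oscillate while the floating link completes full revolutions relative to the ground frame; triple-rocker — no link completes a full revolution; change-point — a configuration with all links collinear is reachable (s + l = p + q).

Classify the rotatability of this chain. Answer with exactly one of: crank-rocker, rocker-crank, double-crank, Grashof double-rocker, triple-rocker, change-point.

lengths: ground=4, input=2, coupler=8, output=12
sorted: s=2 (shortest), l=12 (longest), p+q=12
s + l = 14 vs p + q = 12
s + l > p + q → non-Grashof → no link fully rotates → triple-rocker

triple-rocker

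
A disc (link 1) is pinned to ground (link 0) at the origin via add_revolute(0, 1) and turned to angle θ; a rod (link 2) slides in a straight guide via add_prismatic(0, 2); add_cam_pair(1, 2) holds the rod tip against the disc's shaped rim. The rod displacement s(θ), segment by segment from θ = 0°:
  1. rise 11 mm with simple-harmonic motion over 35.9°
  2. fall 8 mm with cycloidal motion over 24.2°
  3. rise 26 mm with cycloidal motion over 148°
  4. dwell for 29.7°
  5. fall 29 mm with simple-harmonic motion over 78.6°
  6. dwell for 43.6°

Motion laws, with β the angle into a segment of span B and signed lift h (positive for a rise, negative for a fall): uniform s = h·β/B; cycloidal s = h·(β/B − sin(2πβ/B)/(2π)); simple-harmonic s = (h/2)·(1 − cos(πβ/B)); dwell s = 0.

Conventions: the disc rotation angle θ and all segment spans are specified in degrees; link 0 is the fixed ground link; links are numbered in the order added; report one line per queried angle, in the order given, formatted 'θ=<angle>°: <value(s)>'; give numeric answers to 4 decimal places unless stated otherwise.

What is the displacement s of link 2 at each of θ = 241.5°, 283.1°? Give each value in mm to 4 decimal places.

segment 1 (0° to 35.9°, simple-harmonic, h = 11) is passed completely: s = 0.0000 + (11) = 11.0000
segment 2 (35.9° to 60.1°, cycloidal, h = -8) is passed completely: s = 11.0000 + (-8) = 3.0000
segment 3 (60.1° to 208.1°, cycloidal, h = 26) is passed completely: s = 3.0000 + (26) = 29.0000
segment 4 (208.1° to 237.8°, dwell): s unchanged at 29.0000
θ = 241.5° falls in segment 5 (237.8° to 316.4°, simple-harmonic, h = -29): β = 241.5 − 237.8 = 3.7°, B = 78.6°; Δs = -29/2·(1 − cos(π·0.0471)) = -0.1583; s = 29.0000 − 0.1583 = 28.8417
θ = 283.1° falls in segment 5 (237.8° to 316.4°, simple-harmonic, h = -29): β = 283.1 − 237.8 = 45.3°, B = 78.6°; Δs = -29/2·(1 − cos(π·0.5763)) = -17.9441; s = 29.0000 − 17.9441 = 11.0559

θ=241.5°: 28.8417
θ=283.1°: 11.0559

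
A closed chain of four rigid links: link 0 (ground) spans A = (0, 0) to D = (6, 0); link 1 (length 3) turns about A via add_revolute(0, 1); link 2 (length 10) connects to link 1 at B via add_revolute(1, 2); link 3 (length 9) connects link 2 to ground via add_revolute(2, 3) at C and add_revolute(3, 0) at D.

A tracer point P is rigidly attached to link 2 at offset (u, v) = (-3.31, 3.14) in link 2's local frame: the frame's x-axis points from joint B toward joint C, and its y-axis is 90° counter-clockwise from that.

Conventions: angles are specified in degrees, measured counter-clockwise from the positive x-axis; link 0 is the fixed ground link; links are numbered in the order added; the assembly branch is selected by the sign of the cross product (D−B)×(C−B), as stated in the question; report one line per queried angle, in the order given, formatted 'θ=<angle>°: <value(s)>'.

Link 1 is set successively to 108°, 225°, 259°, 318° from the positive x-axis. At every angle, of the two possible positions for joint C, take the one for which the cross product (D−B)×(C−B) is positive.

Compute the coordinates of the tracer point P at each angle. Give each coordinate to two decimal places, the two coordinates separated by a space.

A=(0,0), D=(6.00,0)
θ=108°: B = A + 3.00·(cos108°, sin108°) = (-0.9271, 2.8532)
θ=108°: |BD| = 7.4916
θ=108°: circle(B,10.00) ∩ circle(D,9.00): a=5.0139, h=8.6522
θ=108°:   candidates: C₊=(7.0042,8.9438) cross=64.819; C₋=(0.4138,-7.0565) cross=-64.819
θ=108°:   branch + wants cross > 0 → take C=(7.0042,8.9438) (cross=64.819)
θ=108°: ex = (C−B)/|BC| = (0.7931,0.6091); ey = (-0.6091,0.7931)
θ=108°: P = B + -3.31·ex + 3.14·ey = (-5.4647,3.3276)
θ=225°: B = A + 3.00·(cos225°, sin225°) = (-2.1213, -2.1213)
θ=225°: |BD| = 8.3938
θ=225°: circle(B,10.00) ∩ circle(D,9.00): a=5.3287, h=8.4620
θ=225°:   candidates: C₊=(0.8958,7.4127) cross=71.028; C₋=(5.1729,-8.9619) cross=-71.028
θ=225°:   branch + wants cross > 0 → take C=(0.8958,7.4127) (cross=71.028)
θ=225°: ex = (C−B)/|BC| = (0.3017,0.9534); ey = (-0.9534,0.3017)
θ=225°: P = B + -3.31·ex + 3.14·ey = (-6.1137,-4.3297)
θ=259°: B = A + 3.00·(cos259°, sin259°) = (-0.5724, -2.9449)
θ=259°: |BD| = 7.2020
θ=259°: circle(B,10.00) ∩ circle(D,9.00): a=4.9201, h=8.7059
θ=259°:   candidates: C₊=(0.3577,7.0118) cross=62.700; C₋=(7.4774,-8.8779) cross=-62.700
θ=259°:   branch + wants cross > 0 → take C=(0.3577,7.0118) (cross=62.700)
θ=259°: ex = (C−B)/|BC| = (0.0930,0.9957); ey = (-0.9957,0.0930)
θ=259°: P = B + -3.31·ex + 3.14·ey = (-4.0067,-5.9485)
θ=318°: B = A + 3.00·(cos318°, sin318°) = (2.2294, -2.0074)
θ=318°: |BD| = 4.2716
θ=318°: circle(B,10.00) ∩ circle(D,9.00): a=4.3598, h=8.9996
θ=318°:   candidates: C₊=(1.8486,7.9854) cross=38.443; C₋=(10.3070,-7.9025) cross=-38.443
θ=318°:   branch + wants cross > 0 → take C=(1.8486,7.9854) (cross=38.443)
θ=318°: ex = (C−B)/|BC| = (-0.0381,0.9993); ey = (-0.9993,-0.0381)
θ=318°: P = B + -3.31·ex + 3.14·ey = (-0.7822,-5.4346)

θ=108°: -5.46 3.33
θ=225°: -6.11 -4.33
θ=259°: -4.01 -5.95
θ=318°: -0.78 -5.43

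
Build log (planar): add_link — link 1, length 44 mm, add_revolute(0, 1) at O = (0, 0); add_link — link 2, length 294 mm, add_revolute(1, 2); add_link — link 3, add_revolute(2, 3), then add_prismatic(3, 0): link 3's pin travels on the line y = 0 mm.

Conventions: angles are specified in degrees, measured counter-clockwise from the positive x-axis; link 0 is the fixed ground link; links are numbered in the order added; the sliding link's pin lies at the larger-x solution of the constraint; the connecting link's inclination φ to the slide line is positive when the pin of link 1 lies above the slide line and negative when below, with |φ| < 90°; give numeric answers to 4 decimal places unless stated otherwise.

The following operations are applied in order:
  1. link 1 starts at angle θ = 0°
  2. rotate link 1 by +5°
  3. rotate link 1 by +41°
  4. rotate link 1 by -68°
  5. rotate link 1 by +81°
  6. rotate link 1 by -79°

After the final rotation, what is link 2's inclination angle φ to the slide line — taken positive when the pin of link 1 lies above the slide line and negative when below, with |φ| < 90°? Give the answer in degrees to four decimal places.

geometry: r = 44 mm, L = 294 mm, e = 0 mm; θ starts at 0°
rotate link 1 by +5°: θ ← 0° +5° = 5°
rotate link 1 by +41°: θ ← 5° +41° = 46°
rotate link 1 by -68°: θ ← 46° -68° = -22°
rotate link 1 by +81°: θ ← -22° +81° = 59°
rotate link 1 by -79°: θ ← 59° -79° = -20°
h = r sin θ − e = -15.048886 − 0 = -15.048886
sin φ = h / L = -15.048886 / 294 = -0.05118669
φ = arcsin(-0.05118669) = -2.934063°

-2.9341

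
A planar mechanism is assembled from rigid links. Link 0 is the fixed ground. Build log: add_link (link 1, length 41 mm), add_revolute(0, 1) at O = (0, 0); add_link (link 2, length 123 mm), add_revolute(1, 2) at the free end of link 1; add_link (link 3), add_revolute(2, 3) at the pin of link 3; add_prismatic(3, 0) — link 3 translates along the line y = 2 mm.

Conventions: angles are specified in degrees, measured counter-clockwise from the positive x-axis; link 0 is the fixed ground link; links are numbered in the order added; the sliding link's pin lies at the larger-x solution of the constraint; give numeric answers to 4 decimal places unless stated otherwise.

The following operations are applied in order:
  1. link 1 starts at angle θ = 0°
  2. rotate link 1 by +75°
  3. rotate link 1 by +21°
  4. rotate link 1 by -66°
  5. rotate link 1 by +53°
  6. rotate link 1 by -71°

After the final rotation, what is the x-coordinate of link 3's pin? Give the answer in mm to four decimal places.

geometry: r = 41 mm, L = 123 mm, e = 2 mm; θ starts at 0°
rotate link 1 by +75°: θ ← 0° +75° = 75°
rotate link 1 by +21°: θ ← 75° +21° = 96°
rotate link 1 by -66°: θ ← 96° -66° = 30°
rotate link 1 by +53°: θ ← 30° +53° = 83°
rotate link 1 by -71°: θ ← 83° -71° = 12°
crank pin P = (r cos θ, r sin θ) = (40.104052, 8.524379)
h = r sin θ − e = 8.524379 − 2 = 6.524379
x = r cos θ + √(L² − h²) = 40.104052 + 122.826839 = 162.930891

162.9309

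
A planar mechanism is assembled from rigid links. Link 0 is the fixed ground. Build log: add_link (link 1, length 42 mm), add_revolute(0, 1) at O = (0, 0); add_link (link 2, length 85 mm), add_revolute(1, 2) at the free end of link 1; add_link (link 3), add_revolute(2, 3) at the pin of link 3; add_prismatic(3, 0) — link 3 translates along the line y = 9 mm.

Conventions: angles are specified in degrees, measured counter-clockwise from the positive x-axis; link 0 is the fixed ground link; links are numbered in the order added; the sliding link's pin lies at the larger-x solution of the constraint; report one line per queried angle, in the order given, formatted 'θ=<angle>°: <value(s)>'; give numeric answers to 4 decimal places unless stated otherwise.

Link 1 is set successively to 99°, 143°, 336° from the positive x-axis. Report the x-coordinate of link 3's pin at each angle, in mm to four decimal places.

geometry: r = 42 mm, L = 85 mm, e = 9 mm
θ=99°: crank pin P = (r cos θ, r sin θ) = (-6.570248, 41.482910)
θ=99°: h = r sin θ − e = 41.482910 − 9 = 32.482910
θ=99°: x = r cos θ + √(L² − h²) = -6.570248 + 78.548460 = 71.978212
θ=143°: crank pin P = (r cos θ, r sin θ) = (-33.542691, 25.276231)
θ=143°: h = r sin θ − e = 25.276231 − 9 = 16.276231
θ=143°: x = r cos θ + √(L² − h²) = -33.542691 + 83.427120 = 49.884428
θ=336°: crank pin P = (r cos θ, r sin θ) = (38.368909, -17.082939)
θ=336°: h = r sin θ − e = -17.082939 − 9 = -26.082939
θ=336°: x = r cos θ + √(L² − h²) = 38.368909 + 80.899198 = 119.268108

θ=99°: 71.9782
θ=143°: 49.8844
θ=336°: 119.2681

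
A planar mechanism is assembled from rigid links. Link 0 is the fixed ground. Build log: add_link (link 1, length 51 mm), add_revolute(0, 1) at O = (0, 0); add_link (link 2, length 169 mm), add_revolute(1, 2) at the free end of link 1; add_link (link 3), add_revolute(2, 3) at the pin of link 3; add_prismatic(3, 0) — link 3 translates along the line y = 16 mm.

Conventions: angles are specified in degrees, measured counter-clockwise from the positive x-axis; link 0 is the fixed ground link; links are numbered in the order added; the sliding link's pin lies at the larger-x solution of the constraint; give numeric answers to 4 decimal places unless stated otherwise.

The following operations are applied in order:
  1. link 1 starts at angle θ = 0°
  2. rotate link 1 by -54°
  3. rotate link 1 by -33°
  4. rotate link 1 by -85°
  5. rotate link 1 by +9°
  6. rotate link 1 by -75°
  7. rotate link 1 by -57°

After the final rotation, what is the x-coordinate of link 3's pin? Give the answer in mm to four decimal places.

geometry: r = 51 mm, L = 169 mm, e = 16 mm; θ starts at 0°
rotate link 1 by -54°: θ ← 0° -54° = -54°
rotate link 1 by -33°: θ ← -54° -33° = -87°
rotate link 1 by -85°: θ ← -87° -85° = -172°
rotate link 1 by +9°: θ ← -172° +9° = -163°
rotate link 1 by -75°: θ ← -163° -75° = -238°
rotate link 1 by -57°: θ ← -238° -57° = -295°
crank pin P = (r cos θ, r sin θ) = (21.553531, 46.221697)
h = r sin θ − e = 46.221697 − 16 = 30.221697
x = r cos θ + √(L² − h²) = 21.553531 + 166.275822 = 187.829353

187.8294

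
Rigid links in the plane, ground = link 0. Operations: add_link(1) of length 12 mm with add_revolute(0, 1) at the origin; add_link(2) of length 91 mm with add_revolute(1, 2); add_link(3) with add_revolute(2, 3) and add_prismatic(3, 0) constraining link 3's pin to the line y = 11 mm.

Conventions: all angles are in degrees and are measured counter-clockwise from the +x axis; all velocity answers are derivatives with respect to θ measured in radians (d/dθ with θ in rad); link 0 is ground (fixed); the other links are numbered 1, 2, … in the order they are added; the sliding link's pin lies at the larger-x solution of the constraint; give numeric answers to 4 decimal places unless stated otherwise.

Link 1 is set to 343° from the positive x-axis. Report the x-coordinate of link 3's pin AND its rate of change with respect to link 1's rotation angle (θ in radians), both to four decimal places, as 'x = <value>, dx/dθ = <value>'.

geometry: r = 12 mm, L = 91 mm, e = 11 mm
crank pin P = (r cos θ, r sin θ) = (11.475657, -3.508460)
h = r sin θ − e = -3.508460 − 11 = -14.508460
x = r cos θ + √(L² − h²) = 11.475657 + 89.835987 = 101.311644
dx/dθ = −r sin θ − h·r cos θ/√(L² − h²) (θ in radians; h = -14.508460) = 5.361773

x = 101.3116, dx/dθ = 5.3618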